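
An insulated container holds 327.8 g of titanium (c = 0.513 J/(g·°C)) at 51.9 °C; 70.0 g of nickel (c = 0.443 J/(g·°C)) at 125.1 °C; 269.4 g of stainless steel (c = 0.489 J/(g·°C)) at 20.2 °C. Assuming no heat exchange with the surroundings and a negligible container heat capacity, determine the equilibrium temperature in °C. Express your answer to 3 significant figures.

T_f = 46.1 °C

Σ mᵢcᵢ(T − Tᵢ) = 0  ⇒  T = Σ mᵢcᵢTᵢ / Σ mᵢcᵢ
Σ mᵢcᵢ = 327.8×0.513 + 70.0×0.443 + 269.4×0.489 = 330.9080
Σ mᵢcᵢTᵢ = 168.1614×51.9 + 31.01×125.1 + 131.7366×20.2 = 15268
T = 15268 / 330.9080 = 46.14 °C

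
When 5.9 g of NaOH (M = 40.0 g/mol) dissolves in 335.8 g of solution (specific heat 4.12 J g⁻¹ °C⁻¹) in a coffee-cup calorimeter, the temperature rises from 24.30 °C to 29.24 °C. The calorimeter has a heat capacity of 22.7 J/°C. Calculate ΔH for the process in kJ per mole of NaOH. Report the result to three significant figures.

ΔH = -47.1 kJ/mol

|ΔT| = |29.24 − 24.30| = 4.94 °C
|q_surr| = (335.8 × 4.12 + 22.7) × 4.94 = 1406.196 × 4.94 = 6947 J
n(NaOH) = 5.9 / 40.0 = 0.1475 mol
Temperature rose, so q_rxn = −|q_surr| = -6.947 kJ
ΔH = q_rxn / n = -47.10 kJ/mol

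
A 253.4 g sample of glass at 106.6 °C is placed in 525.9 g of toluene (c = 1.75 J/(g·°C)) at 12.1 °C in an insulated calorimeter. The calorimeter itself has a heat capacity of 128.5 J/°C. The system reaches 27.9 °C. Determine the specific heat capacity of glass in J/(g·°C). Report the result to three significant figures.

q_gained = (525.9 × 1.75 + 128.5) × (27.9 − 12.1) = 16570 J
q_lost = 253.4 × c × (106.6 − 27.9) = 19942.58 c
Set equal: c = 16570 / 19942.58 = 0.831 J/(g·°C)

c = 0.831 J/(g·°C)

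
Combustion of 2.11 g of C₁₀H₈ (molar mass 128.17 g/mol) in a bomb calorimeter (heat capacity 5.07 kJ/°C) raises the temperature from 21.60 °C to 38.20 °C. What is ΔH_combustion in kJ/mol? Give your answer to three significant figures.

ΔH = -5110 kJ/mol

ΔT = 38.20 − 21.60 = 16.60 °C
q_cal = C_cal × ΔT = 5.07 × 16.60 = 84.162 kJ
n = 2.11 / 128.17 = 0.01646 mol
q_rxn = −q_cal = -84.162 kJ
ΔH = -84.162 / 0.01646 = -5113 kJ/mol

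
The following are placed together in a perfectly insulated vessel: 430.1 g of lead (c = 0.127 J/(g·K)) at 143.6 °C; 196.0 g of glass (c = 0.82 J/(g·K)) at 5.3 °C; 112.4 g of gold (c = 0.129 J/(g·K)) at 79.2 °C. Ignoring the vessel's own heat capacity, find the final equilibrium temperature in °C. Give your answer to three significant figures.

Σ mᵢcᵢ(T − Tᵢ) = 0  ⇒  T = Σ mᵢcᵢTᵢ / Σ mᵢcᵢ
Σ mᵢcᵢ = 430.1×0.127 + 196.0×0.82 + 112.4×0.129 = 229.8423
Σ mᵢcᵢTᵢ = 54.6227×143.6 + 160.72×5.3 + 14.4996×79.2 = 9844.0
T = 9844.0 / 229.8423 = 42.83 °C

T_f = 42.8 °C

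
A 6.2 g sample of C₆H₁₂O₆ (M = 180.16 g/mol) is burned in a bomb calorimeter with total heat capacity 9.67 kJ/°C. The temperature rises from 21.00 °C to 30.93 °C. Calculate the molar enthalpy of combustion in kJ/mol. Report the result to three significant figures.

ΔT = 30.93 − 21.00 = 9.93 °C
q_cal = C_cal × ΔT = 9.67 × 9.93 = 96.0231 kJ
n = 6.2 / 180.16 = 0.03441 mol
q_rxn = −q_cal = -96.0231 kJ
ΔH = -96.0231 / 0.03441 = -2791 kJ/mol

ΔH = -2790 kJ/mol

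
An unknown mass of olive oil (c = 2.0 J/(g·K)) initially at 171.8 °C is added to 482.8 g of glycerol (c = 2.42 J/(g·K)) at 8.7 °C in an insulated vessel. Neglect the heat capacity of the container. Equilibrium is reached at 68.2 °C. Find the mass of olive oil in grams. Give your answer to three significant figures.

m = 336 g

q_gained = (482.8 × 2.42) × (68.2 − 8.7) = 69520 J
q_lost = m × 2.0 × (171.8 − 68.2) = 207.2 m
m = 69520 / 207.2 = 336 g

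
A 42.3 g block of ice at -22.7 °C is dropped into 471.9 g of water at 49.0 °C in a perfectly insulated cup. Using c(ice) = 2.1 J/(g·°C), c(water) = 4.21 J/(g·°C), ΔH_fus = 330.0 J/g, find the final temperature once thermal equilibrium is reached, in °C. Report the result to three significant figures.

T_f = 37.6 °C

Heat to bring ice to 0 °C and melt it: q₁ = 42.3×2.1×22.7 + 42.3×330.0 = 15975 J
Heat the water can supply cooling to 0 °C: 471.9×4.21×49.0 = 97348.3 J > q₁, so all ice melts.
Energy balance: 471.9×4.21×(49.0 − T) = 15975 + 42.3×4.21×(T − 0)
1986.699(49.0 − T) = 15975 + 178.083 T
97348.3 − 15975 = 2164.782 T
T = 81373.3 / 2164.782 = 37.59 °C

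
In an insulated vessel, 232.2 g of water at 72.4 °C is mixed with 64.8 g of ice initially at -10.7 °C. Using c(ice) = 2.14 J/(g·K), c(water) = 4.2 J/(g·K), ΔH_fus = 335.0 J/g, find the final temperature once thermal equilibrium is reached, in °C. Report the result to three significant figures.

Heat to bring ice to 0 °C and melt it: q₁ = 64.8×2.14×10.7 + 64.8×335.0 = 23192 J
Heat the water can supply cooling to 0 °C: 232.2×4.2×72.4 = 70607.4 J > q₁, so all ice melts.
Energy balance: 232.2×4.2×(72.4 − T) = 23192 + 64.8×4.2×(T − 0)
975.24(72.4 − T) = 23192 + 272.16 T
70607.4 − 23192 = 1247.40 T
T = 47415.4 / 1247.40 = 38.01 °C

T_f = 38.0 °C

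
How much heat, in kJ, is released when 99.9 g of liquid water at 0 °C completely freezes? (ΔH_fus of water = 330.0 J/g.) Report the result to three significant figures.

q = m × ΔH_fus = 99.9 × 330.0 = 32970 J = 33.0 kJ

q = 33.0 kJ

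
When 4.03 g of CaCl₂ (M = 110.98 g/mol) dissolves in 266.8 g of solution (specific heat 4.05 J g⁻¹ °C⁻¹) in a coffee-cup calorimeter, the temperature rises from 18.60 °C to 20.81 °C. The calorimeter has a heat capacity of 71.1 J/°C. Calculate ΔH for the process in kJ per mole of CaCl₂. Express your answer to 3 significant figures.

|ΔT| = |20.81 − 18.60| = 2.21 °C
|q_surr| = (266.8 × 4.05 + 71.1) × 2.21 = 1151.64 × 2.21 = 2545 J
n(CaCl₂) = 4.03 / 110.98 = 0.03631 mol
Temperature rose, so q_rxn = −|q_surr| = -2.545 kJ
ΔH = q_rxn / n = -70.09 kJ/mol

ΔH = -70.1 kJ/mol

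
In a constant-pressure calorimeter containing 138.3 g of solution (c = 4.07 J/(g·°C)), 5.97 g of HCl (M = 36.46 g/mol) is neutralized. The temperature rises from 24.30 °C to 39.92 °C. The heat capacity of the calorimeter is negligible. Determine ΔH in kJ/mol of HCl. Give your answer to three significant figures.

ΔH = -53.7 kJ/mol

|ΔT| = |39.92 − 24.30| = 15.62 °C
|q_surr| = (138.3 × 4.07) × 15.62 = 562.881 × 15.62 = 8792 J
n(HCl) = 5.97 / 36.46 = 0.1637 mol
Temperature rose, so q_rxn = −|q_surr| = -8.792 kJ
ΔH = q_rxn / n = -53.71 kJ/mol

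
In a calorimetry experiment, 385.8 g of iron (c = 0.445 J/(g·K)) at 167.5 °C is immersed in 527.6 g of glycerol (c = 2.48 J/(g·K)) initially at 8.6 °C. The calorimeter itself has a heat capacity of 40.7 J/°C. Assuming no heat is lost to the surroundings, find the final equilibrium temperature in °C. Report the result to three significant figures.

T_f = 26.5 °C

Heat lost by iron = heat gained by glycerol + calorimeter.
(385.8)(0.445)(167.5 − T) = [(527.6)(2.48) + 40.7](T − 8.6)
171.681 (167.5 − T) = 1349.148 (T − 8.6)
28757 − 171.681 T = 1349.148 T − 11603
40360 = 1520.829 T
T = 26.54 °C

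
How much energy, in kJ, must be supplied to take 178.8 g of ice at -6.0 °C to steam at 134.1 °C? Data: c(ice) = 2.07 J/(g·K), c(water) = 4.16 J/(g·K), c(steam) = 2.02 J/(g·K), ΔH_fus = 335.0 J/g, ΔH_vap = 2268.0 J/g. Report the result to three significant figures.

q1 (heat ice -6.0→0.0 °C): 178.8 × 2.07 × 6.0 = 2221 J
q2 (melt at 0 °C): 178.8 × 335.0 = 59898 J
q3 (heat water 0.0→100.0 °C): 178.8 × 4.16 × 100.0 = 74381 J
q4 (vaporize at 100 °C): 178.8 × 2268.0 = 405518 J
q5 (heat steam 100.0→134.1 °C): 178.8 × 2.02 × 34.1 = 12316 J
Total: 2221 + 59898 + 74381 + 405518 + 12316 = 554334 J = 554 kJ

q = 554 kJ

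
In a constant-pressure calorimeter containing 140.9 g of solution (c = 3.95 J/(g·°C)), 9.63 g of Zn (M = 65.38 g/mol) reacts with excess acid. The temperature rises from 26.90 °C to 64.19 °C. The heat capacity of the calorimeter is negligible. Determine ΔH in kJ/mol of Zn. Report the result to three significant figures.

ΔH = -141 kJ/mol

|ΔT| = |64.19 − 26.90| = 37.29 °C
|q_surr| = (140.9 × 3.95) × 37.29 = 556.555 × 37.29 = 20750 J
n(Zn) = 9.63 / 65.38 = 0.1473 mol
Temperature rose, so q_rxn = −|q_surr| = -20.75 kJ
ΔH = q_rxn / n = -140.9 kJ/mol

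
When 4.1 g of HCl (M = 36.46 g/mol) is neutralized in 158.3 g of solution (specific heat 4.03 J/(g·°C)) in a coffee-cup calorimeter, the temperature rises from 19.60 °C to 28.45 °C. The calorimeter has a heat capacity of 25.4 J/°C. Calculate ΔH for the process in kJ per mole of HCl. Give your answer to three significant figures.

ΔH = -52.2 kJ/mol

|ΔT| = |28.45 − 19.60| = 8.85 °C
|q_surr| = (158.3 × 4.03 + 25.4) × 8.85 = 663.349 × 8.85 = 5871 J
n(HCl) = 4.1 / 36.46 = 0.1125 mol
Temperature rose, so q_rxn = −|q_surr| = -5.871 kJ
ΔH = q_rxn / n = -52.19 kJ/mol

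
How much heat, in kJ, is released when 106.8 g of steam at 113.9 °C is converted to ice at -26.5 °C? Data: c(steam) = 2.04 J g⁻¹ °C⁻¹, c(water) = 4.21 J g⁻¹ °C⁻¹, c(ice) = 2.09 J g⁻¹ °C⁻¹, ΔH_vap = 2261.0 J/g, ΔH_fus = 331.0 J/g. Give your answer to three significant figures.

q = 331 kJ

q1 (cool steam 113.9→100 °C): 106.8 × 2.04 × 13.9 = 3028 J
q2 (condense at 100 °C): 106.8 × 2261.0 = 241475 J
q3 (cool water 100→0 °C): 106.8 × 4.21 × 100.0 = 44963 J
q4 (freeze at 0 °C): 106.8 × 331.0 = 35351 J
q5 (cool ice 0→-26.5 °C): 106.8 × 2.09 × 26.5 = 5915 J
Total: 3028 + 241475 + 44963 + 35351 + 5915 = 330732 J = 331 kJ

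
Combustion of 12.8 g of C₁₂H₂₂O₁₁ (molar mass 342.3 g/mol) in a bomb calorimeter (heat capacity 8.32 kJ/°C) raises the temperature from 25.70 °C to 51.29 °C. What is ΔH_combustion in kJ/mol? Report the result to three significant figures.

ΔH = -5690 kJ/mol

ΔT = 51.29 − 25.70 = 25.59 °C
q_cal = C_cal × ΔT = 8.32 × 25.59 = 212.9088 kJ
n = 12.8 / 342.3 = 0.03739 mol
q_rxn = −q_cal = -212.9088 kJ
ΔH = -212.9088 / 0.03739 = -5694 kJ/mol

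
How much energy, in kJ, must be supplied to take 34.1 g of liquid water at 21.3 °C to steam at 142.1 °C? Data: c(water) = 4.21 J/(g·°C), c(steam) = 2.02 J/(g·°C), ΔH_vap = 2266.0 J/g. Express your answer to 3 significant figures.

q1 (heat water 21.3→100.0 °C): 34.1 × 4.21 × 78.7 = 11298 J
q2 (vaporize at 100 °C): 34.1 × 2266.0 = 77271 J
q3 (heat steam 100.0→142.1 °C): 34.1 × 2.02 × 42.1 = 2900 J
Total: 11298 + 77271 + 2900 = 91469 J = 91.5 kJ

q = 91.5 kJ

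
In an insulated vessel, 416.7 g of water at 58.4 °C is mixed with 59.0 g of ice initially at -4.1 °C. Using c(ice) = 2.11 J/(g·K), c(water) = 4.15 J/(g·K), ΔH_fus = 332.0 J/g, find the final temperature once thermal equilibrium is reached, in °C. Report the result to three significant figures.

Heat to bring ice to 0 °C and melt it: q₁ = 59.0×2.11×4.1 + 59.0×332.0 = 20098 J
Heat the water can supply cooling to 0 °C: 416.7×4.15×58.4 = 100991 J > q₁, so all ice melts.
Energy balance: 416.7×4.15×(58.4 − T) = 20098 + 59.0×4.15×(T − 0)
1729.305(58.4 − T) = 20098 + 244.85 T
100991 − 20098 = 1974.155 T
T = 80893 / 1974.155 = 40.98 °C

T_f = 41.0 °C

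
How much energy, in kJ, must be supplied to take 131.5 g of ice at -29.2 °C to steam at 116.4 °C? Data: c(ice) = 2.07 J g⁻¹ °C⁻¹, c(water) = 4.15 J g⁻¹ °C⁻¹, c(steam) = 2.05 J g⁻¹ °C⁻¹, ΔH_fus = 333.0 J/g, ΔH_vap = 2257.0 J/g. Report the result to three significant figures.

q1 (heat ice -29.2→0.0 °C): 131.5 × 2.07 × 29.2 = 7948 J
q2 (melt at 0 °C): 131.5 × 333.0 = 43790 J
q3 (heat water 0.0→100.0 °C): 131.5 × 4.15 × 100.0 = 54573 J
q4 (vaporize at 100 °C): 131.5 × 2257.0 = 296796 J
q5 (heat steam 100.0→116.4 °C): 131.5 × 2.05 × 16.4 = 4421 J
Total: 7948 + 43790 + 54573 + 296796 + 4421 = 407528 J = 408 kJ

q = 408 kJ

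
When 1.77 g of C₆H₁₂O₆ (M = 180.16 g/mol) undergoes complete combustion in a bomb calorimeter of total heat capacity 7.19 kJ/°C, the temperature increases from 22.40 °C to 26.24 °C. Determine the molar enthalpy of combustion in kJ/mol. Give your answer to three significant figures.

ΔT = 26.24 − 22.40 = 3.84 °C
q_cal = C_cal × ΔT = 7.19 × 3.84 = 27.6096 kJ
n = 1.77 / 180.16 = 0.009825 mol
q_rxn = −q_cal = -27.6096 kJ
ΔH = -27.6096 / 0.009825 = -2810 kJ/mol

ΔH = -2810 kJ/mol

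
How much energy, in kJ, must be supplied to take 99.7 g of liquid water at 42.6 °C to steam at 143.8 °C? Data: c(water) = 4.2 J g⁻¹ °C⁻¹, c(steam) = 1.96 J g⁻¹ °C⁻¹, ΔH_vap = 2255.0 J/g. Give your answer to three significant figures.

q1 (heat water 42.6→100.0 °C): 99.7 × 4.2 × 57.4 = 24036 J
q2 (vaporize at 100 °C): 99.7 × 2255.0 = 224824 J
q3 (heat steam 100.0→143.8 °C): 99.7 × 1.96 × 43.8 = 8559 J
Total: 24036 + 224824 + 8559 = 257419 J = 257 kJ

q = 257 kJ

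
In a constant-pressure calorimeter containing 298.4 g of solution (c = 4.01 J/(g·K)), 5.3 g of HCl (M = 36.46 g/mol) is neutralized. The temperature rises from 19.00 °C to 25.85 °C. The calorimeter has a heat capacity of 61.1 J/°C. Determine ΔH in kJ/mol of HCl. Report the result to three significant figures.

|ΔT| = |25.85 − 19.00| = 6.85 °C
|q_surr| = (298.4 × 4.01 + 61.1) × 6.85 = 1257.684 × 6.85 = 8615 J
n(HCl) = 5.3 / 36.46 = 0.1454 mol
Temperature rose, so q_rxn = −|q_surr| = -8.615 kJ
ΔH = q_rxn / n = -59.25 kJ/mol

ΔH = -59.3 kJ/mol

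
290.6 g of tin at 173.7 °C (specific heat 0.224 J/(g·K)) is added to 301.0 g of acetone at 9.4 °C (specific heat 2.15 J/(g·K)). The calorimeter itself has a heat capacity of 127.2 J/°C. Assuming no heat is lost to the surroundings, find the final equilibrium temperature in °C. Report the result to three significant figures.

Heat lost by tin = heat gained by acetone + calorimeter.
(290.6)(0.224)(173.7 − T) = [(301.0)(2.15) + 127.2](T − 9.4)
65.0944 (173.7 − T) = 774.35 (T − 9.4)
11307 − 65.0944 T = 774.35 T − 7278.9
18585.9 = 839.4444 T
T = 22.14 °C

T_f = 22.1 °C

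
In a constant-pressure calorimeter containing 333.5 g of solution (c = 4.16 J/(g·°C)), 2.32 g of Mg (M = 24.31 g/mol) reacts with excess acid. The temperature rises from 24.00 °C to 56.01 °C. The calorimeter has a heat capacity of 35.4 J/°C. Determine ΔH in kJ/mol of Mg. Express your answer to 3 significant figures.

|ΔT| = |56.01 − 24.00| = 32.01 °C
|q_surr| = (333.5 × 4.16 + 35.4) × 32.01 = 1422.76 × 32.01 = 45540 J
n(Mg) = 2.32 / 24.31 = 0.09543 mol
Temperature rose, so q_rxn = −|q_surr| = -45.54 kJ
ΔH = q_rxn / n = -477.2 kJ/mol

ΔH = -477 kJ/mol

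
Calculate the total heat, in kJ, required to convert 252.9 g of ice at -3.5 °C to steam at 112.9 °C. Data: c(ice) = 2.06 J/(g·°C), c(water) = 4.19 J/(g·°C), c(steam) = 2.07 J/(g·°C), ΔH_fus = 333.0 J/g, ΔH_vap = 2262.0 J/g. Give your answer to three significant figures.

q = 771 kJ

q1 (heat ice -3.5→0.0 °C): 252.9 × 2.06 × 3.5 = 1823 J
q2 (melt at 0 °C): 252.9 × 333.0 = 84216 J
q3 (heat water 0.0→100.0 °C): 252.9 × 4.19 × 100.0 = 105965 J
q4 (vaporize at 100 °C): 252.9 × 2262.0 = 572060 J
q5 (heat steam 100.0→112.9 °C): 252.9 × 2.07 × 12.9 = 6753 J
Total: 1823 + 84216 + 105965 + 572060 + 6753 = 770817 J = 771 kJ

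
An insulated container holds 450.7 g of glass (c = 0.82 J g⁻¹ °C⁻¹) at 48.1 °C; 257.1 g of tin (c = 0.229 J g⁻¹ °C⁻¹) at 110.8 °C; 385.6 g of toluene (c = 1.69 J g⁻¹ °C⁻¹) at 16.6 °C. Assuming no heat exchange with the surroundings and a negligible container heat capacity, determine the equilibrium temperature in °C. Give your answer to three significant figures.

Σ mᵢcᵢ(T − Tᵢ) = 0  ⇒  T = Σ mᵢcᵢTᵢ / Σ mᵢcᵢ
Σ mᵢcᵢ = 450.7×0.82 + 257.1×0.229 + 385.6×1.69 = 1080.1139
Σ mᵢcᵢTᵢ = 369.574×48.1 + 58.8759×110.8 + 651.664×16.6 = 35118
T = 35118 / 1080.1139 = 32.51 °C

T_f = 32.5 °C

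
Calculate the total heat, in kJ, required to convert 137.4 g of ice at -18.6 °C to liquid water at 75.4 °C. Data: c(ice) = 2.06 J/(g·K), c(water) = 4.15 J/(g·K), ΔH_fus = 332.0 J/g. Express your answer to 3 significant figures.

q1 (heat ice -18.6→0.0 °C): 137.4 × 2.06 × 18.6 = 5265 J
q2 (melt at 0 °C): 137.4 × 332.0 = 45617 J
q3 (heat water 0.0→75.4 °C): 137.4 × 4.15 × 75.4 = 42994 J
Total: 5265 + 45617 + 42994 = 93876 J = 93.9 kJ

q = 93.9 kJ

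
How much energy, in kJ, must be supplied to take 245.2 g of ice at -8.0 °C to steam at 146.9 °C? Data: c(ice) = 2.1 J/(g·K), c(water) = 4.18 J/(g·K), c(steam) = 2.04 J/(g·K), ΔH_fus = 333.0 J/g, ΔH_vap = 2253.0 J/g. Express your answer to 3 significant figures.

q = 764 kJ

q1 (heat ice -8.0→0.0 °C): 245.2 × 2.1 × 8.0 = 4119 J
q2 (melt at 0 °C): 245.2 × 333.0 = 81652 J
q3 (heat water 0.0→100.0 °C): 245.2 × 4.18 × 100.0 = 102494 J
q4 (vaporize at 100 °C): 245.2 × 2253.0 = 552436 J
q5 (heat steam 100.0→146.9 °C): 245.2 × 2.04 × 46.9 = 23460 J
Total: 4119 + 81652 + 102494 + 552436 + 23460 = 764161 J = 764 kJ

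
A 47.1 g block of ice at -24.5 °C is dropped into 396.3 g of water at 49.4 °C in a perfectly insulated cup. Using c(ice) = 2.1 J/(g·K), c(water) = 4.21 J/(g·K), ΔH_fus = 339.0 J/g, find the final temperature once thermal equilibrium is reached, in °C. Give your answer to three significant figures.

T_f = 34.3 °C

Heat to bring ice to 0 °C and melt it: q₁ = 47.1×2.1×24.5 + 47.1×339.0 = 18390 J
Heat the water can supply cooling to 0 °C: 396.3×4.21×49.4 = 82420.1 J > q₁, so all ice melts.
Energy balance: 396.3×4.21×(49.4 − T) = 18390 + 47.1×4.21×(T − 0)
1668.423(49.4 − T) = 18390 + 198.291 T
82420.1 − 18390 = 1866.714 T
T = 64030.1 / 1866.714 = 34.30 °C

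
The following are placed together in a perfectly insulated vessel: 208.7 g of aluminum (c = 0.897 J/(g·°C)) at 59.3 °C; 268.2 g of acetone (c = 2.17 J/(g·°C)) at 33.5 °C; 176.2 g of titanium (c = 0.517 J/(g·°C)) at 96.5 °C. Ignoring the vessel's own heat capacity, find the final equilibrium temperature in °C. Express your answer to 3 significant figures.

Σ mᵢcᵢ(T − Tᵢ) = 0  ⇒  T = Σ mᵢcᵢTᵢ / Σ mᵢcᵢ
Σ mᵢcᵢ = 208.7×0.897 + 268.2×2.17 + 176.2×0.517 = 860.2933
Σ mᵢcᵢTᵢ = 187.2039×59.3 + 581.994×33.5 + 91.0954×96.5 = 39389
T = 39389 / 860.2933 = 45.79 °C

T_f = 45.8 °C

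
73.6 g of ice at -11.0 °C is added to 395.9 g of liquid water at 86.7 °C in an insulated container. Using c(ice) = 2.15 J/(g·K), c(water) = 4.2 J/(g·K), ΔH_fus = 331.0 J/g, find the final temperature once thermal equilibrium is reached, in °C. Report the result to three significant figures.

T_f = 59.9 °C

Heat to bring ice to 0 °C and melt it: q₁ = 73.6×2.15×11.0 + 73.6×331.0 = 26102 J
Heat the water can supply cooling to 0 °C: 395.9×4.2×86.7 = 144163 J > q₁, so all ice melts.
Energy balance: 395.9×4.2×(86.7 − T) = 26102 + 73.6×4.2×(T − 0)
1662.78(86.7 − T) = 26102 + 309.12 T
144163 − 26102 = 1971.90 T
T = 118061 / 1971.90 = 59.87 °C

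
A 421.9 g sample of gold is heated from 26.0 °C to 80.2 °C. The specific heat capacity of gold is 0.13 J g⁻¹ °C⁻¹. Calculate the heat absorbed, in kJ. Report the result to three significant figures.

q = m c ΔT = 421.9 × 0.13 × (80.2 − 26.0)
q = 421.9 × 0.13 × 54.2 = 2973 J = 2.97 kJ

q = 2.97 kJ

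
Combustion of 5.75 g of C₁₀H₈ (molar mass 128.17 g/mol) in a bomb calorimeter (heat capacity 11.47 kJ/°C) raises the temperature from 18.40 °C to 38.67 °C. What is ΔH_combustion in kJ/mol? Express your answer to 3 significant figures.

ΔH = -5180 kJ/mol

ΔT = 38.67 − 18.40 = 20.27 °C
q_cal = C_cal × ΔT = 11.47 × 20.27 = 232.4969 kJ
n = 5.75 / 128.17 = 0.04486 mol
q_rxn = −q_cal = -232.4969 kJ
ΔH = -232.4969 / 0.04486 = -5183 kJ/mol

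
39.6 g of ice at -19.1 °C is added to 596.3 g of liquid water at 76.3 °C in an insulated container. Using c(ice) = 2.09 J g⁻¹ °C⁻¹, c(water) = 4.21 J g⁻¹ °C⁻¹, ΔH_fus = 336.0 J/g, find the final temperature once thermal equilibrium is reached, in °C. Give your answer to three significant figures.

T_f = 66.0 °C

Heat to bring ice to 0 °C and melt it: q₁ = 39.6×2.09×19.1 + 39.6×336.0 = 14886 J
Heat the water can supply cooling to 0 °C: 596.3×4.21×76.3 = 191545 J > q₁, so all ice melts.
Energy balance: 596.3×4.21×(76.3 − T) = 14886 + 39.6×4.21×(T − 0)
2510.423(76.3 − T) = 14886 + 166.716 T
191545 − 14886 = 2677.139 T
T = 176659 / 2677.139 = 65.99 °C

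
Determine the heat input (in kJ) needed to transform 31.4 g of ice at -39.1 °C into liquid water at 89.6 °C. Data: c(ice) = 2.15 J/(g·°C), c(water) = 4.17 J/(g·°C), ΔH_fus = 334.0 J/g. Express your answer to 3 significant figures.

q1 (heat ice -39.1→0.0 °C): 31.4 × 2.15 × 39.1 = 2640 J
q2 (melt at 0 °C): 31.4 × 334.0 = 10488 J
q3 (heat water 0.0→89.6 °C): 31.4 × 4.17 × 89.6 = 11732 J
Total: 2640 + 10488 + 11732 = 24860 J = 24.9 kJ

q = 24.9 kJ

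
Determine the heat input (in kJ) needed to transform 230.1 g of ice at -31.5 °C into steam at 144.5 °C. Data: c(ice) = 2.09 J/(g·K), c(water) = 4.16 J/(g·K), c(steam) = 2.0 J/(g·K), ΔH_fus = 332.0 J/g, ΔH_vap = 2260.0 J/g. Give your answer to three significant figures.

q = 728 kJ

q1 (heat ice -31.5→0.0 °C): 230.1 × 2.09 × 31.5 = 15149 J
q2 (melt at 0 °C): 230.1 × 332.0 = 76393 J
q3 (heat water 0.0→100.0 °C): 230.1 × 4.16 × 100.0 = 95722 J
q4 (vaporize at 100 °C): 230.1 × 2260.0 = 520026 J
q5 (heat steam 100.0→144.5 °C): 230.1 × 2.0 × 44.5 = 20479 J
Total: 15149 + 76393 + 95722 + 520026 + 20479 = 727769 J = 728 kJ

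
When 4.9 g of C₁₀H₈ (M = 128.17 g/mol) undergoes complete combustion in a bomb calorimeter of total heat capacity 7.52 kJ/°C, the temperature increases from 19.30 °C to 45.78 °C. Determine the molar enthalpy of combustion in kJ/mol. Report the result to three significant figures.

ΔH = -5210 kJ/mol

ΔT = 45.78 − 19.30 = 26.48 °C
q_cal = C_cal × ΔT = 7.52 × 26.48 = 199.1296 kJ
n = 4.9 / 128.17 = 0.03823 mol
q_rxn = −q_cal = -199.1296 kJ
ΔH = -199.1296 / 0.03823 = -5209 kJ/mol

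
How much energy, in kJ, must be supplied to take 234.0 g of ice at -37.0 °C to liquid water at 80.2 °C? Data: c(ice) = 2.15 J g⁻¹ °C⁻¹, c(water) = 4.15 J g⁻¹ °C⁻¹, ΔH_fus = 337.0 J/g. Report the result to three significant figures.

q1 (heat ice -37.0→0.0 °C): 234.0 × 2.15 × 37.0 = 18615 J
q2 (melt at 0 °C): 234.0 × 337.0 = 78858 J
q3 (heat water 0.0→80.2 °C): 234.0 × 4.15 × 80.2 = 77882 J
Total: 18615 + 78858 + 77882 = 175355 J = 175 kJ

q = 175 kJ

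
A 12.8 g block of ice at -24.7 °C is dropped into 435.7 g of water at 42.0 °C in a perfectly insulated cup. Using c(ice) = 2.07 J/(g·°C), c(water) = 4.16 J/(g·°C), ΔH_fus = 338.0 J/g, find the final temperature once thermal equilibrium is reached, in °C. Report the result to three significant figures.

Heat to bring ice to 0 °C and melt it: q₁ = 12.8×2.07×24.7 + 12.8×338.0 = 4980.9 J
Heat the water can supply cooling to 0 °C: 435.7×4.16×42.0 = 76125.5 J > q₁, so all ice melts.
Energy balance: 435.7×4.16×(42.0 − T) = 4980.9 + 12.8×4.16×(T − 0)
1812.512(42.0 − T) = 4980.9 + 53.248 T
76125.5 − 4980.9 = 1865.760 T
T = 71144.6 / 1865.760 = 38.13 °C

T_f = 38.1 °C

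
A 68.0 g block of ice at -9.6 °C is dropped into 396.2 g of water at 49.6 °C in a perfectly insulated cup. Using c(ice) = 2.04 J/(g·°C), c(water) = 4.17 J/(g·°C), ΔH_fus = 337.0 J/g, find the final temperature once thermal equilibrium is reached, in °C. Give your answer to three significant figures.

T_f = 29.8 °C

Heat to bring ice to 0 °C and melt it: q₁ = 68.0×2.04×9.6 + 68.0×337.0 = 24248 J
Heat the water can supply cooling to 0 °C: 396.2×4.17×49.6 = 81946.8 J > q₁, so all ice melts.
Energy balance: 396.2×4.17×(49.6 − T) = 24248 + 68.0×4.17×(T − 0)
1652.154(49.6 − T) = 24248 + 283.56 T
81946.8 − 24248 = 1935.714 T
T = 57698.8 / 1935.714 = 29.81 °C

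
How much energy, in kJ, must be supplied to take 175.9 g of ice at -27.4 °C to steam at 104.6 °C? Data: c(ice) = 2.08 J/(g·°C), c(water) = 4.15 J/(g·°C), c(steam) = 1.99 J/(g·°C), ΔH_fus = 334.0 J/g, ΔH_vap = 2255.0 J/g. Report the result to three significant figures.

q = 540 kJ

q1 (heat ice -27.4→0.0 °C): 175.9 × 2.08 × 27.4 = 10025 J
q2 (melt at 0 °C): 175.9 × 334.0 = 58751 J
q3 (heat water 0.0→100.0 °C): 175.9 × 4.15 × 100.0 = 72999 J
q4 (vaporize at 100 °C): 175.9 × 2255.0 = 396655 J
q5 (heat steam 100.0→104.6 °C): 175.9 × 1.99 × 4.6 = 1610 J
Total: 10025 + 58751 + 72999 + 396655 + 1610 = 540040 J = 540 kJ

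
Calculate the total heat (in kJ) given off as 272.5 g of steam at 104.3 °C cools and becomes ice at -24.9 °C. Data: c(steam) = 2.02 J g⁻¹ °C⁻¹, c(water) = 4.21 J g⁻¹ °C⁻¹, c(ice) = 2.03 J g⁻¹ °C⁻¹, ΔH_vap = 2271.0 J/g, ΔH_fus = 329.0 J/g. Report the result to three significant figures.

q = 839 kJ

q1 (cool steam 104.3→100 °C): 272.5 × 2.02 × 4.3 = 2367 J
q2 (condense at 100 °C): 272.5 × 2271.0 = 618848 J
q3 (cool water 100→0 °C): 272.5 × 4.21 × 100.0 = 114723 J
q4 (freeze at 0 °C): 272.5 × 329.0 = 89653 J
q5 (cool ice 0→-24.9 °C): 272.5 × 2.03 × 24.9 = 13774 J
Total: 2367 + 618848 + 114723 + 89653 + 13774 = 839365 J = 839 kJ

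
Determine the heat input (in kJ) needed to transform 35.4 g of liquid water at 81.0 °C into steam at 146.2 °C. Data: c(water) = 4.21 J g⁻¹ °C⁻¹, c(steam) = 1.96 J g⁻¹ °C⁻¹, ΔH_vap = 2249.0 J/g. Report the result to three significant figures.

q1 (heat water 81.0→100.0 °C): 35.4 × 4.21 × 19.0 = 2832 J
q2 (vaporize at 100 °C): 35.4 × 2249.0 = 79615 J
q3 (heat steam 100.0→146.2 °C): 35.4 × 1.96 × 46.2 = 3206 J
Total: 2832 + 79615 + 3206 = 85653 J = 85.7 kJ

q = 85.7 kJ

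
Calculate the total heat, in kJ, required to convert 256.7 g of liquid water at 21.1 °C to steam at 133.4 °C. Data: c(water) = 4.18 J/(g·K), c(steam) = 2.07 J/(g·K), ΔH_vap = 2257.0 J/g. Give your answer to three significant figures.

q = 682 kJ

q1 (heat water 21.1→100.0 °C): 256.7 × 4.18 × 78.9 = 84660 J
q2 (vaporize at 100 °C): 256.7 × 2257.0 = 579372 J
q3 (heat steam 100.0→133.4 °C): 256.7 × 2.07 × 33.4 = 17748 J
Total: 84660 + 579372 + 17748 = 681780 J = 682 kJ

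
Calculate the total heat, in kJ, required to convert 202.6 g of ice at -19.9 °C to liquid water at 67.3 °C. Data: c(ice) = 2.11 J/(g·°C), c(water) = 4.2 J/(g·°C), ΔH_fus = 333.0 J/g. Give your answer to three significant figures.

q1 (heat ice -19.9→0.0 °C): 202.6 × 2.11 × 19.9 = 8507 J
q2 (melt at 0 °C): 202.6 × 333.0 = 67466 J
q3 (heat water 0.0→67.3 °C): 202.6 × 4.2 × 67.3 = 57267 J
Total: 8507 + 67466 + 57267 = 133240 J = 133 kJ

q = 133 kJ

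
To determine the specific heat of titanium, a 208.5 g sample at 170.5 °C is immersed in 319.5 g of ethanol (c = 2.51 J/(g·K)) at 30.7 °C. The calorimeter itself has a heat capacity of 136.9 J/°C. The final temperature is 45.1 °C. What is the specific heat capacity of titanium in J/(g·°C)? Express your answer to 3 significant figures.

q_gained = (319.5 × 2.51 + 136.9) × (45.1 − 30.7) = 13520 J
q_lost = 208.5 × c × (170.5 − 45.1) = 26145.9 c
Set equal: c = 13520 / 26145.9 = 0.517 J/(g·°C)

c = 0.517 J/(g·°C)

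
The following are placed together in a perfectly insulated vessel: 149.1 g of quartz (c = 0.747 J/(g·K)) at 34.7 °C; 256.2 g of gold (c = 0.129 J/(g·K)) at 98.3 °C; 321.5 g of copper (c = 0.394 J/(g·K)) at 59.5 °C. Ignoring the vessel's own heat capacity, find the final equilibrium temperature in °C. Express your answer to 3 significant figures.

T_f = 54.0 °C

Σ mᵢcᵢ(T − Tᵢ) = 0  ⇒  T = Σ mᵢcᵢTᵢ / Σ mᵢcᵢ
Σ mᵢcᵢ = 149.1×0.747 + 256.2×0.129 + 321.5×0.394 = 271.0985
Σ mᵢcᵢTᵢ = 111.3777×34.7 + 33.0498×98.3 + 126.671×59.5 = 14651
T = 14651 / 271.0985 = 54.04 °C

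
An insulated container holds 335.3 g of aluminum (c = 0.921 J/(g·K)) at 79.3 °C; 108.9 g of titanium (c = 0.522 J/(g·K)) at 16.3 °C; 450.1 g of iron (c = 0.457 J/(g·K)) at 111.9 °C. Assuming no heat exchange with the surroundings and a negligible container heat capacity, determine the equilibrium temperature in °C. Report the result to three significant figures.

T_f = 84.8 °C

Σ mᵢcᵢ(T − Tᵢ) = 0  ⇒  T = Σ mᵢcᵢTᵢ / Σ mᵢcᵢ
Σ mᵢcᵢ = 335.3×0.921 + 108.9×0.522 + 450.1×0.457 = 571.3528
Σ mᵢcᵢTᵢ = 308.8113×79.3 + 56.8458×16.3 + 205.6957×111.9 = 48433
T = 48433 / 571.3528 = 84.77 °C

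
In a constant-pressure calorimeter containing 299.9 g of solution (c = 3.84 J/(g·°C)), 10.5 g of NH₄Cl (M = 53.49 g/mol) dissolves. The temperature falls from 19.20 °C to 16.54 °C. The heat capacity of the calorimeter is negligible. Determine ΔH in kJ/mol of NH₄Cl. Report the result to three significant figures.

ΔH = 15.6 kJ/mol

|ΔT| = |16.54 − 19.20| = 2.66 °C
|q_surr| = (299.9 × 3.84) × 2.66 = 1151.616 × 2.66 = 3063 J
n(NH₄Cl) = 10.5 / 53.49 = 0.1963 mol
Temperature fell, so q_rxn = +|q_surr| = 3.063 kJ
ΔH = q_rxn / n = 15.60 kJ/mol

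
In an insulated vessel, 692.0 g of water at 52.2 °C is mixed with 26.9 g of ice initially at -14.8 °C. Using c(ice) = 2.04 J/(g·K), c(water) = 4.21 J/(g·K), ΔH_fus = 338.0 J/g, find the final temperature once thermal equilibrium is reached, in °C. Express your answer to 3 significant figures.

Heat to bring ice to 0 °C and melt it: q₁ = 26.9×2.04×14.8 + 26.9×338.0 = 9904.4 J
Heat the water can supply cooling to 0 °C: 692.0×4.21×52.2 = 152075 J > q₁, so all ice melts.
Energy balance: 692.0×4.21×(52.2 − T) = 9904.4 + 26.9×4.21×(T − 0)
2913.32(52.2 − T) = 9904.4 + 113.249 T
152075 − 9904.4 = 3026.569 T
T = 142170.6 / 3026.569 = 46.97 °C

T_f = 47.0 °C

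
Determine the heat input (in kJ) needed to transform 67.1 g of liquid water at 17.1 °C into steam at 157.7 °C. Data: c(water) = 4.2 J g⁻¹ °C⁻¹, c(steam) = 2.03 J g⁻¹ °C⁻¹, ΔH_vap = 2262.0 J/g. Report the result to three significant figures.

q = 183 kJ

q1 (heat water 17.1→100.0 °C): 67.1 × 4.2 × 82.9 = 23363 J
q2 (vaporize at 100 °C): 67.1 × 2262.0 = 151780 J
q3 (heat steam 100.0→157.7 °C): 67.1 × 2.03 × 57.7 = 7859 J
Total: 23363 + 151780 + 7859 = 183002 J = 183 kJ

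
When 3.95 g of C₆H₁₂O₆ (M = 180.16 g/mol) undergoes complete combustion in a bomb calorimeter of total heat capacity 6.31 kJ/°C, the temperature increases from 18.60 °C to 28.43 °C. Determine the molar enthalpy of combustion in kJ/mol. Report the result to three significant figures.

ΔT = 28.43 − 18.60 = 9.83 °C
q_cal = C_cal × ΔT = 6.31 × 9.83 = 62.0273 kJ
n = 3.95 / 180.16 = 0.02192 mol
q_rxn = −q_cal = -62.0273 kJ
ΔH = -62.0273 / 0.02192 = -2830 kJ/mol

ΔH = -2830 kJ/mol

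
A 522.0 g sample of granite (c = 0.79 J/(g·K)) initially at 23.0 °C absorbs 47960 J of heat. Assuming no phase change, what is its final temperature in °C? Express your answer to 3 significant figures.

T_f = 139 °C

ΔT = q / (m c) = 47960 / (522.0 × 0.79) = 116.3 °C
T_f = 23.0 + 116.3 = 139.3 °C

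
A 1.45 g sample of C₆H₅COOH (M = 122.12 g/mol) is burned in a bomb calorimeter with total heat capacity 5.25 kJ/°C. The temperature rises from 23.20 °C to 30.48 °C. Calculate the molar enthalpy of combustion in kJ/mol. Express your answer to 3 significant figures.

ΔH = -3220 kJ/mol

ΔT = 30.48 − 23.20 = 7.28 °C
q_cal = C_cal × ΔT = 5.25 × 7.28 = 38.22 kJ
n = 1.45 / 122.12 = 0.01187 mol
q_rxn = −q_cal = -38.22 kJ
ΔH = -38.22 / 0.01187 = -3220 kJ/mol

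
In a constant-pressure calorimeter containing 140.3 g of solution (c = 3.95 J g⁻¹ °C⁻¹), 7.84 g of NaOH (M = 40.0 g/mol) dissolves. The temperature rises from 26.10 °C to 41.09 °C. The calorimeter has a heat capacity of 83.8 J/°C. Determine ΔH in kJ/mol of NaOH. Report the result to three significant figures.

|ΔT| = |41.09 − 26.10| = 14.99 °C
|q_surr| = (140.3 × 3.95 + 83.8) × 14.99 = 637.985 × 14.99 = 9563 J
n(NaOH) = 7.84 / 40.0 = 0.1960 mol
Temperature rose, so q_rxn = −|q_surr| = -9.563 kJ
ΔH = q_rxn / n = -48.79 kJ/mol

ΔH = -48.8 kJ/mol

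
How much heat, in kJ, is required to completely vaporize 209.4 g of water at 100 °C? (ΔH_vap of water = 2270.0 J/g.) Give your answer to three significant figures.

q = m × ΔH_vap = 209.4 × 2270.0 = 475300 J = 475 kJ

q = 475 kJ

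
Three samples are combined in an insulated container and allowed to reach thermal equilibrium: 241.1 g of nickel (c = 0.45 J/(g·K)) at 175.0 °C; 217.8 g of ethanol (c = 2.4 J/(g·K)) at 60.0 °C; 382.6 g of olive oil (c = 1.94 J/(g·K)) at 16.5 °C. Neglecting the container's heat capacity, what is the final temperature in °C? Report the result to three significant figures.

T_f = 45.6 °C

Σ mᵢcᵢ(T − Tᵢ) = 0  ⇒  T = Σ mᵢcᵢTᵢ / Σ mᵢcᵢ
Σ mᵢcᵢ = 241.1×0.45 + 217.8×2.4 + 382.6×1.94 = 1373.459
Σ mᵢcᵢTᵢ = 108.495×175.0 + 522.72×60.0 + 742.244×16.5 = 62597
T = 62597 / 1373.459 = 45.58 °C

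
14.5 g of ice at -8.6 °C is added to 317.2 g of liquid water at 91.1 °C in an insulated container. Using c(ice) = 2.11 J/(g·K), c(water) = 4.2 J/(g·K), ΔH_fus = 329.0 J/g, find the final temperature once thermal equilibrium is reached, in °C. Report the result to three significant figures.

Heat to bring ice to 0 °C and melt it: q₁ = 14.5×2.11×8.6 + 14.5×329.0 = 5033.6 J
Heat the water can supply cooling to 0 °C: 317.2×4.2×91.1 = 121367 J > q₁, so all ice melts.
Energy balance: 317.2×4.2×(91.1 − T) = 5033.6 + 14.5×4.2×(T − 0)
1332.24(91.1 − T) = 5033.6 + 60.9 T
121367 − 5033.6 = 1393.14 T
T = 116333.4 / 1393.14 = 83.50 °C

T_f = 83.5 °C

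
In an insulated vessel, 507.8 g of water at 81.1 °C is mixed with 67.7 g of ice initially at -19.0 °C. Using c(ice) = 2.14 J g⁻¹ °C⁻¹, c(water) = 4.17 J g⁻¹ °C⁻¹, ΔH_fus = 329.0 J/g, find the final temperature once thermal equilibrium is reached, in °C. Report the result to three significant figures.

Heat to bring ice to 0 °C and melt it: q₁ = 67.7×2.14×19.0 + 67.7×329.0 = 25026 J
Heat the water can supply cooling to 0 °C: 507.8×4.17×81.1 = 171731 J > q₁, so all ice melts.
Energy balance: 507.8×4.17×(81.1 − T) = 25026 + 67.7×4.17×(T − 0)
2117.526(81.1 − T) = 25026 + 282.309 T
171731 − 25026 = 2399.835 T
T = 146705 / 2399.835 = 61.13 °C

T_f = 61.1 °C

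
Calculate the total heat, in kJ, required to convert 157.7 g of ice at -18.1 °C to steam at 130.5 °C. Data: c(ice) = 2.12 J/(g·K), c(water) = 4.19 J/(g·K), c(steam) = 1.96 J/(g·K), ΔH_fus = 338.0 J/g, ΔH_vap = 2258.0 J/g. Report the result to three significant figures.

q = 491 kJ

q1 (heat ice -18.1→0.0 °C): 157.7 × 2.12 × 18.1 = 6051 J
q2 (melt at 0 °C): 157.7 × 338.0 = 53303 J
q3 (heat water 0.0→100.0 °C): 157.7 × 4.19 × 100.0 = 66076 J
q4 (vaporize at 100 °C): 157.7 × 2258.0 = 356087 J
q5 (heat steam 100.0→130.5 °C): 157.7 × 1.96 × 30.5 = 9427 J
Total: 6051 + 53303 + 66076 + 356087 + 9427 = 490944 J = 491 kJ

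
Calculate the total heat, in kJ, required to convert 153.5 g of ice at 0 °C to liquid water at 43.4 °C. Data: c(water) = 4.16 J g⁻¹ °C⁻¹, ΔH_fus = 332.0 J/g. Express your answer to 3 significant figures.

q = 78.7 kJ

q1 (melt at 0 °C): 153.5 × 332.0 = 50962 J
q2 (heat water 0.0→43.4 °C): 153.5 × 4.16 × 43.4 = 27714 J
Total: 50962 + 27714 = 78676 J = 78.7 kJ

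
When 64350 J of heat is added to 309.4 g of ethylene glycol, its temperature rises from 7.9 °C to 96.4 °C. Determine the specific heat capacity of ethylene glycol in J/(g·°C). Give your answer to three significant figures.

c = q / (m ΔT) = 64350 / (309.4 × 88.5)
c = 64350 / 27381.9 = 2.35 J/(g·°C)

c = 2.35 J/(g·°C)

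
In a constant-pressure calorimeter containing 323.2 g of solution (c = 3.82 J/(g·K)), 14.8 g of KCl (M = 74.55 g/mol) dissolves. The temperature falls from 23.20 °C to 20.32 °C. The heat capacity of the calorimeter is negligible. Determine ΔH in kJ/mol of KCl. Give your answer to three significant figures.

ΔH = 17.9 kJ/mol

|ΔT| = |20.32 − 23.20| = 2.88 °C
|q_surr| = (323.2 × 3.82) × 2.88 = 1234.624 × 2.88 = 3556 J
n(KCl) = 14.8 / 74.55 = 0.1985 mol
Temperature fell, so q_rxn = +|q_surr| = 3.556 kJ
ΔH = q_rxn / n = 17.91 kJ/mol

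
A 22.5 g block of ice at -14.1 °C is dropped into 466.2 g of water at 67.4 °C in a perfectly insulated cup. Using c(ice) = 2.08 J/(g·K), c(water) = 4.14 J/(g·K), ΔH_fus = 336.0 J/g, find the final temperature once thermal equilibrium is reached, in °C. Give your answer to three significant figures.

Heat to bring ice to 0 °C and melt it: q₁ = 22.5×2.08×14.1 + 22.5×336.0 = 8219.9 J
Heat the water can supply cooling to 0 °C: 466.2×4.14×67.4 = 130087 J > q₁, so all ice melts.
Energy balance: 466.2×4.14×(67.4 − T) = 8219.9 + 22.5×4.14×(T − 0)
1930.068(67.4 − T) = 8219.9 + 93.15 T
130087 − 8219.9 = 2023.218 T
T = 121867.1 / 2023.218 = 60.23 °C

T_f = 60.2 °C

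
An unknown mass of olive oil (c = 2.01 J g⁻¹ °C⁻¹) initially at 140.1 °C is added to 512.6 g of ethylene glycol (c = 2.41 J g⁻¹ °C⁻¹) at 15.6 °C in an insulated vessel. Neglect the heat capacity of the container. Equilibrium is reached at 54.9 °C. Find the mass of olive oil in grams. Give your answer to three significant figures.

q_gained = (512.6 × 2.41) × (54.9 − 15.6) = 48549.9 J
q_lost = m × 2.01 × (140.1 − 54.9) = 171.252 m
m = 48549.9 / 171.252 = 283 g

m = 283 g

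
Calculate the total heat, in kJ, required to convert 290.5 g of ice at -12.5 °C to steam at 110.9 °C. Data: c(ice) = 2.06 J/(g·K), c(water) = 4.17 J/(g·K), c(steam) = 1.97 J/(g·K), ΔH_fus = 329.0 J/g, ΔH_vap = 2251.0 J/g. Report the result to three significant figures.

q = 884 kJ

q1 (heat ice -12.5→0.0 °C): 290.5 × 2.06 × 12.5 = 7480 J
q2 (melt at 0 °C): 290.5 × 329.0 = 95575 J
q3 (heat water 0.0→100.0 °C): 290.5 × 4.17 × 100.0 = 121139 J
q4 (vaporize at 100 °C): 290.5 × 2251.0 = 653916 J
q5 (heat steam 100.0→110.9 °C): 290.5 × 1.97 × 10.9 = 6238 J
Total: 7480 + 95575 + 121139 + 653916 + 6238 = 884348 J = 884 kJ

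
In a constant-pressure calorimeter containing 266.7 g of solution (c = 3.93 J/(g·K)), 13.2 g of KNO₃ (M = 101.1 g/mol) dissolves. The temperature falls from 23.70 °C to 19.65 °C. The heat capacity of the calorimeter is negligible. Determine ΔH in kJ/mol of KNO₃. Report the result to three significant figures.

ΔH = 32.5 kJ/mol

|ΔT| = |19.65 − 23.70| = 4.05 °C
|q_surr| = (266.7 × 3.93) × 4.05 = 1048.131 × 4.05 = 4245 J
n(KNO₃) = 13.2 / 101.1 = 0.1306 mol
Temperature fell, so q_rxn = +|q_surr| = 4.245 kJ
ΔH = q_rxn / n = 32.50 kJ/mol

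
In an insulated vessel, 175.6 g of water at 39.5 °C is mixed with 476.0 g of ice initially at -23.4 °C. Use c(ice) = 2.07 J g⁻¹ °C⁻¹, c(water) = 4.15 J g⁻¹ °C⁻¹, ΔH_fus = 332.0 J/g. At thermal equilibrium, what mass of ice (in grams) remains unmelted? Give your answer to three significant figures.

m_ice remaining = 459 g

Heat to warm all ice to 0 °C: 476.0×2.07×23.4 = 23056 J
Heat released by water cooling to 0 °C: 175.6×4.15×39.5 = 28785 J
28785 J < 23056 + 476.0×332.0 = 181088 J, so not all ice melts; final T = 0 °C.
Heat left for melting: 28785 − 23056 = 5729 J
Mass melted = 5729 / 332.0 = 17.26 g
Ice remaining = 476.0 − 17.26 = 458.74 g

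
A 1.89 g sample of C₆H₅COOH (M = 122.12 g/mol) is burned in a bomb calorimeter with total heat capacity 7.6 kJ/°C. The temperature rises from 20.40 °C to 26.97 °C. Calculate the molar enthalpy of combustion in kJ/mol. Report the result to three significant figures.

ΔT = 26.97 − 20.40 = 6.57 °C
q_cal = C_cal × ΔT = 7.6 × 6.57 = 49.932 kJ
n = 1.89 / 122.12 = 0.01548 mol
q_rxn = −q_cal = -49.932 kJ
ΔH = -49.932 / 0.01548 = -3226 kJ/mol

ΔH = -3230 kJ/mol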